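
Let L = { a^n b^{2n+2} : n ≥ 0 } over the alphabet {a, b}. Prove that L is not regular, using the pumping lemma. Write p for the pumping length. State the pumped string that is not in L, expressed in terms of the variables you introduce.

Suppose for contradiction that L is regular, and let p be the pumping length.
Take w = a^p b^{2p+2}. Then w ∈ L and |w| = 3p+2 ≥ p.
The pumping lemma gives a decomposition w = xyz where |xy| ≤ p and y is nonempty.
Because |xy| ≤ p and w begins with p copies of a, we have y = a^k with 1 ≤ k ≤ p.
Pump with i = 2: xy^2z = a^{p+k} b^{2p+2}. For this to lie in L we would need 2p+2 = 2(p+k)+2, which forces k = 0. But k ≥ 1, so xy^2z ∉ L.
This is a contradiction; hence L is not regular.

a^{p+k} b^{2p+2}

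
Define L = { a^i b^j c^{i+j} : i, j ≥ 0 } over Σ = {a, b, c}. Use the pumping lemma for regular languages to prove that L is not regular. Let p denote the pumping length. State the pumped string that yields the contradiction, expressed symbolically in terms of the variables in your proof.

Suppose for contradiction that L is regular, and let p be the pumping length.
Take w = a^p b^p c^{2p} ∈ L (with i=j=p, i+j=2p), |w| = 4p ≥ p.
By the pumping lemma, w = xyz with |xy| ≤ p and |y| ≥ 1.
Because |xy| ≤ p and w begins with p copies of a, we have y = a^k with 1 ≤ k ≤ p.
Consider xy^2z = a^{p+k} b^p c^{2p}. Now the a- and b-counts sum to 2p+k, but the c-count is 2p ≠ 2p+k. So xy^2z ∉ L.
This contradicts the pumping lemma, so L is not regular.

a^{p+k} b^p c^{2p}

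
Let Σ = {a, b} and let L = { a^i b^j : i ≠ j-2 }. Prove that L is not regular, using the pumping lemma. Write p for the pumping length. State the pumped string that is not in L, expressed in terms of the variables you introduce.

Assume L is regular; let p be its pumping constant.
Choose w = a^p b^{p+p!+2}. Since p ≠ (p+p!+2)-2 = p+p!, w ∈ L; and |w| ≥ p.
By the pumping lemma, w = xyz with |xy| ≤ p and |y| ≥ 1.
Since the first p symbols of w are all a's and |xy| ≤ p, y lies entirely in the leading a-block: y = a^k for some k with 1 ≤ k ≤ p.
Since 1 ≤ k ≤ p, k divides p!; set t = 1 + p!/k. Then xy^t z has p + (p!/k)·k = p + p! copies of a. Now the a-count is p+p! and (b-count)-2 = (p+p!+2)-2 = p+p!, so i ≠ j-2 fails. So xy^t z = a^{p+p!} b^{p+p!+2} ∉ L.
This contradicts the pumping lemma, so L is not regular.

a^{p+p!} b^{p+p!+2}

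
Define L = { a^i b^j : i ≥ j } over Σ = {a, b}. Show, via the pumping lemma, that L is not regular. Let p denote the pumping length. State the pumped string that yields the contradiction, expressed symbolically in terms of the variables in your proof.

Assume L is regular; let p be its pumping constant.
Choose w = a^p b^p ∈ L, with |w| = 2p ≥ p.
The pumping lemma gives a decomposition w = xyz where |xy| ≤ p and y is nonempty.
The first p characters of w are a's, so xy (and hence y) consists only of a's. Write y = a^k, 1 ≤ k ≤ p.
Consider xy^0z = xz = a^{p-k} b^p. Since k ≥ 1, the a-count p-k is less than p, so i ≥ j fails; thus xz ∉ L.
This contradicts the pumping lemma, so L is not regular.

a^{p-k} b^p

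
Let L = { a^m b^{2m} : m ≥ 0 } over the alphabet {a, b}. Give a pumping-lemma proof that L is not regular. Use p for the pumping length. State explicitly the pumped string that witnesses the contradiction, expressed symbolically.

Assume L is regular. Let p be the pumping length given by the pumping lemma.
Choose w = a^p b^{2p}, which is in L with |w| = 3p ≥ p.
By the pumping lemma, w = xyz with |xy| ≤ p and y is nonempty.
The first p characters of w are a's, so xy (and hence y) consists only of a's. Write y = a^k, 1 ≤ k ≤ p.
Pump with i = 2: xy^2z = a^{p+k} b^{2p}. For this to lie in L we would need 2p = 2(p+k), which forces k = 0. But k ≥ 1, so xy^2z ∉ L.
This is a contradiction; hence L is not regular.

a^{p+k} b^{2p}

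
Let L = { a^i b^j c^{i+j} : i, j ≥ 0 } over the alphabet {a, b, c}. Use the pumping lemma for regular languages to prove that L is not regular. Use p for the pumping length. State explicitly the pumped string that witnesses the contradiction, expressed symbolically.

a^{p+k} b^p c^{2p}

Assume L is regular; let p be its pumping constant.
Take w = a^p b^p c^{2p} ∈ L (with i=j=p, i+j=2p), |w| = 4p ≥ p.
By the pumping lemma, w = xyz with |xy| ≤ p and |y| ≥ 1.
Since the first p symbols of w are all a's and |xy| ≤ p, y lies entirely in the leading a-block: y = a^k for some k with 1 ≤ k ≤ p.
Consider xy^2z = a^{p+k} b^p c^{2p}. Now the a- and b-counts sum to 2p+k, but the c-count is 2p ≠ 2p+k. So xy^2z ∉ L.
This is a contradiction; hence L is not regular.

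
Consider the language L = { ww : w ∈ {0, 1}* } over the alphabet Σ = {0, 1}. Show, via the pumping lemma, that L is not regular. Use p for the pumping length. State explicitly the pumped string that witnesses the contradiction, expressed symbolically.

0^{p+k} 1^p 0^p 1^p

Assume L is regular; let p be its pumping constant.
Take w = 0^p 1^p 0^p 1^p = uu where u = 0^p1^p; then w ∈ L and |w| = 4p ≥ p.
Write w = xyz as guaranteed by the lemma, with |xy| ≤ p and |y| ≥ 1.
Because |xy| ≤ p and w begins with p copies of 0, we have y = 0^k with 1 ≤ k ≤ p.
Pump with i = 2: xy^2z = 0^{p+k} 1^p 0^p 1^p, of length 4p+k. Suppose this equals vv. The string starts with 0 and ends with 1, so v does too; thus the boundary between the two copies of v is a 1→0 transition. There is exactly one such transition, at position 2p+k, so |v| = 2p+k and |vv| = 4p+2k ≠ 4p+k since k ≥ 1. So xy^2z ∉ L.
This contradicts the pumping lemma, so L is not regular.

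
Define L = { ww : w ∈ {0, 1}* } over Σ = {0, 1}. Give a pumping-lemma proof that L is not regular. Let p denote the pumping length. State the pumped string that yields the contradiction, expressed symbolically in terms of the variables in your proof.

0^{p+k} 1^p 0^p 1^p

Assume L is regular; let p be its pumping constant.
Take w = 0^p 1^p 0^p 1^p = uu where u = 0^p1^p; then w ∈ L and |w| = 4p ≥ p.
Write w = xyz as guaranteed by the lemma, with |xy| ≤ p and y is nonempty.
Since the first p symbols of w are all 0's and |xy| ≤ p, y lies entirely in the leading 0-block: y = 0^k for some k with 1 ≤ k ≤ p.
Pump with i = 2: xy^2z = 0^{p+k} 1^p 0^p 1^p, of length 4p+k. Suppose this equals vv. The string starts with 0 and ends with 1, so v does too; thus the boundary between the two copies of v is a 1→0 transition. There is exactly one such transition, at position 2p+k, so |v| = 2p+k and |vv| = 4p+2k ≠ 4p+k since k ≥ 1. So xy^2z ∉ L.
Contradiction. Therefore L is not regular.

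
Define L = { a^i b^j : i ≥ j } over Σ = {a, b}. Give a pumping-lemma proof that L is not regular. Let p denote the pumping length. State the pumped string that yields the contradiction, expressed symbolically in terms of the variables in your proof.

a^{p-k} b^p

Assume L is regular; let p be its pumping constant.
Choose w = a^p b^p ∈ L, with |w| = 2p ≥ p.
Write w = xyz as guaranteed by the lemma, with |xy| ≤ p and |y| > 0.
Since the first p symbols of w are all a's and |xy| ≤ p, y lies entirely in the leading a-block: y = a^k for some k with 1 ≤ k ≤ p.
Consider xy^0z = xz = a^{p-k} b^p. Since k ≥ 1, the a-count p-k is less than p, so i ≥ j fails; thus xz ∉ L.
Contradiction. Therefore L is not regular.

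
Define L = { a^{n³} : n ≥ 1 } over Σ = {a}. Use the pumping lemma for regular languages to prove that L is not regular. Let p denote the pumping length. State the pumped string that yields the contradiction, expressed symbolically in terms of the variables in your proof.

a^{p³+k}

Assume L is regular. Let p be the pumping length given by the pumping lemma.
Take w = a^{p³} ∈ L with |w| = p³ ≥ p.
By the pumping lemma, w = xyz with |xy| ≤ p and y is nonempty.
Then y = a^k for some k with 1 ≤ k ≤ p.
Pump with i = 2: xy^2z = a^{p³+k}. Since 1 ≤ k ≤ p, p³ < p³+k ≤ p³+p < p³+3p²+3p+1 = (p+1)³, so p³+k is not a perfect cube. So xy^2z ∉ L.
This is a contradiction; hence L is not regular.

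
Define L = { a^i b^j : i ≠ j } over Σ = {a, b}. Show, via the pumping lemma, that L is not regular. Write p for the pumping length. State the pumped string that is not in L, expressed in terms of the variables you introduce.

a^{p+p!} b^{p+p!}

Assume L is regular; let p be its pumping constant.
Choose w = a^p b^{p+p!}. Since p ≠ p+p!, w ∈ L; and |w| ≥ p.
By the pumping lemma, w = xyz with |xy| ≤ p and y is nonempty.
The first p characters of w are a's, so xy (and hence y) consists only of a's. Write y = a^k, 1 ≤ k ≤ p.
Since 1 ≤ k ≤ p, k divides p!; set t = 1 + p!/k. Then xy^t z has p + (p!/k)·k = p + p! copies of a. Now the a-count equals the b-count, so i ≠ j fails. So xy^t z = a^{p+p!} b^{p+p!} ∉ L.
This contradicts the pumping lemma, so L is not regular.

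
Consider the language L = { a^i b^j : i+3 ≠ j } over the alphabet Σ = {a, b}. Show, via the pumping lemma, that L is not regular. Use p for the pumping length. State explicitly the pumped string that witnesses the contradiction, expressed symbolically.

Assume L is regular. Let p be the pumping length given by the pumping lemma.
Choose w = a^p b^{p+p!+3}. Since p ≠ (p+p!+3)-3 = p+p!, w ∈ L; and |w| ≥ p.
Write w = xyz as guaranteed by the lemma, with |xy| ≤ p and |y| > 0.
The first p characters of w are a's, so xy (and hence y) consists only of a's. Write y = a^k, 1 ≤ k ≤ p.
Since 1 ≤ k ≤ p, k divides p!; set t = 1 + p!/k. Then xy^t z has p + (p!/k)·k = p + p! copies of a. Now the a-count is p+p! and (b-count)-3 = (p+p!+3)-3 = p+p!, so i+3 ≠ j fails. So xy^t z = a^{p+p!} b^{p+p!+3} ∉ L.
This is a contradiction; hence L is not regular.

a^{p+p!} b^{p+p!+3}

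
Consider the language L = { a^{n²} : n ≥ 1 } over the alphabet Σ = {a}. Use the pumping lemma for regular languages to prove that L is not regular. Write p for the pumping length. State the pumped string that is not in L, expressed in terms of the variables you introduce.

a^{p²+k}

Suppose for contradiction that L is regular, and let p be the pumping length.
Take w = a^{p²} ∈ L with |w| = p² ≥ p.
Write w = xyz as guaranteed by the lemma, with |xy| ≤ p and y is nonempty.
Then y = a^k for some k with 1 ≤ k ≤ p.
Pump with i = 2: xy^2z = a^{p²+k}. Since 1 ≤ k ≤ p, p² < p²+k ≤ p²+p < (p+1)², so p²+k lies strictly between consecutive squares and is not a perfect square. So xy^2z ∉ L.
Contradiction. Therefore L is not regular.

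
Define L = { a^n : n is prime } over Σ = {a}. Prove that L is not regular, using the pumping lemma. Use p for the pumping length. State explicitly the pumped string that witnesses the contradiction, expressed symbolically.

a^{q(1+k)}

Toward a contradiction, assume L is regular with pumping length p.
Let q be a prime with q ≥ p+2 (infinitely many primes exist), and take w = a^q ∈ L with |w| = q ≥ p.
By the pumping lemma, w = xyz with |xy| ≤ p and |y| > 0.
Then y = a^k for some k with 1 ≤ k ≤ p.
Since 1 ≤ k ≤ p, |xz| = q-k. Pump with i = q+1: |xy^{q+1}z| = (q-k)+(q+1)k = q+qk = q(1+k), which is composite (both factors ≥ 2). So xy^{q+1}z = a^{q(1+k)} ∉ L.
Contradiction. Therefore L is not regular.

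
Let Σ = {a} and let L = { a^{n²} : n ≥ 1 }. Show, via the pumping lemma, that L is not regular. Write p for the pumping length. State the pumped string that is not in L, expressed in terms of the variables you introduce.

a^{p²+k}

Assume L is regular. Let p be the pumping length given by the pumping lemma.
Take w = a^{p²} ∈ L with |w| = p² ≥ p.
The pumping lemma gives a decomposition w = xyz where |xy| ≤ p and |y| > 0.
Then y = a^k for some k with 1 ≤ k ≤ p.
Pump with i = 2: xy^2z = a^{p²+k}. Since 1 ≤ k ≤ p, p² < p²+k ≤ p²+p < (p+1)², so p²+k lies strictly between consecutive squares and is not a perfect square. So xy^2z ∉ L.
This contradicts the pumping lemma, so L is not regular.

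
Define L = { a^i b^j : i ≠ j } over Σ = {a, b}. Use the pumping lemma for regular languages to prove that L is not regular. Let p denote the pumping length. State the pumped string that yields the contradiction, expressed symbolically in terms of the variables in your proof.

Suppose for contradiction that L is regular, and let p be the pumping length.
Choose w = a^p b^{p+p!}. Since p ≠ p+p!, w ∈ L; and |w| ≥ p.
The pumping lemma gives a decomposition w = xyz where |xy| ≤ p and |y| > 0.
The first p characters of w are a's, so xy (and hence y) consists only of a's. Write y = a^k, 1 ≤ k ≤ p.
Since 1 ≤ k ≤ p, k divides p!; set t = 1 + p!/k. Then xy^t z has p + (p!/k)·k = p + p! copies of a. Now the a-count equals the b-count, so i ≠ j fails. So xy^t z = a^{p+p!} b^{p+p!} ∉ L.
This is a contradiction; hence L is not regular.

a^{p+p!} b^{p+p!}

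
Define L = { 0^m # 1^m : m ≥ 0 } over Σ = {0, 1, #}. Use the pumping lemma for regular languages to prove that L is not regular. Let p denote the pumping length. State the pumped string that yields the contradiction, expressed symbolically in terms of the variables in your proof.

0^{p+k} # 1^p

Assume L is regular. Let p be the pumping length given by the pumping lemma.
Take w = 0^p # 1^p ∈ L with |w| = 2p+1 ≥ p.
The pumping lemma gives a decomposition w = xyz where |xy| ≤ p and |y| > 0.
Since the first p symbols of w are all 0's and |xy| ≤ p, y lies entirely in the leading 0-block: y = 0^k for some k with 1 ≤ k ≤ p.
Pump with i = 2: xy^2z = 0^{p+k} # 1^p, which would require p+k = p. But k ≥ 1, so xy^2z ∉ L.
This is a contradiction; hence L is not regular.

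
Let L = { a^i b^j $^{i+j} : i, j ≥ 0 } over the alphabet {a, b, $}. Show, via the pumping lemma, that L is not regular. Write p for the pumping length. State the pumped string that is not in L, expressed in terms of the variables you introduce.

Assume L is regular. Let p be the pumping length given by the pumping lemma.
Take w = a^p b^p $^{2p} ∈ L (with i=j=p, i+j=2p), |w| = 4p ≥ p.
The pumping lemma gives a decomposition w = xyz where |xy| ≤ p and |y| ≥ 1.
Because |xy| ≤ p and w begins with p copies of a, we have y = a^k with 1 ≤ k ≤ p.
Consider xy^2z = a^{p+k} b^p $^{2p}. Now the a- and b-counts sum to 2p+k, but the $-count is 2p ≠ 2p+k. So xy^2z ∉ L.
This contradicts the pumping lemma, so L is not regular.

a^{p+k} b^p $^{2p}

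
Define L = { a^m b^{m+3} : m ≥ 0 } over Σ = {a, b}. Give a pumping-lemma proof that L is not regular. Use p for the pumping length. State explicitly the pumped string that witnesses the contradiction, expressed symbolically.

a^{p+k} b^{p+3}

Toward a contradiction, assume L is regular with pumping length p.
Take w = a^p b^{p+3}. Then w ∈ L and |w| = 2p+3 ≥ p.
By the pumping lemma, w = xyz with |xy| ≤ p and |y| ≥ 1.
Because |xy| ≤ p and w begins with p copies of a, we have y = a^k with 1 ≤ k ≤ p.
Pump with i = 2: xy^2z = a^{p+k} b^{p+3}. For this to lie in L we would need p+3 = (p+k)+3, which forces k = 0. But k ≥ 1, so xy^2z ∉ L.
Contradiction. Therefore L is not regular.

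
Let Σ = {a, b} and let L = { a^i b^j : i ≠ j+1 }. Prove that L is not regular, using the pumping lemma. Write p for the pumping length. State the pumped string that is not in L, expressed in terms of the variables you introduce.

a^{p+p!} b^{p+p!-1}

Toward a contradiction, assume L is regular with pumping length p.
Choose w = a^p b^{p+p!-1}. Since p ≠ (p+p!-1)+1 = p+p!, w ∈ L; and |w| ≥ p.
By the pumping lemma, w = xyz with |xy| ≤ p and |y| ≥ 1.
The first p characters of w are a's, so xy (and hence y) consists only of a's. Write y = a^k, 1 ≤ k ≤ p.
Since 1 ≤ k ≤ p, k divides p!; set t = 1 + p!/k. Then xy^t z has p + (p!/k)·k = p + p! copies of a. Now the a-count is p+p! and (b-count)+1 = (p+p!-1)+1 = p+p!, so i ≠ j+1 fails. So xy^t z = a^{p+p!} b^{p+p!-1} ∉ L.
This is a contradiction; hence L is not regular.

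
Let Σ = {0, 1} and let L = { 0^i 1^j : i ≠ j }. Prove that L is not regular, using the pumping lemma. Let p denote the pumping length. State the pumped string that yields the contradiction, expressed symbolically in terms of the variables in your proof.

0^{p+p!} 1^{p+p!}

Assume L is regular; let p be its pumping constant.
Choose w = 0^p 1^{p+p!}. Since p ≠ p+p!, w ∈ L; and |w| ≥ p.
The pumping lemma gives a decomposition w = xyz where |xy| ≤ p and |y| ≥ 1.
The first p characters of w are 0's, so xy (and hence y) consists only of 0's. Write y = 0^k, 1 ≤ k ≤ p.
Since 1 ≤ k ≤ p, k divides p!; set t = 1 + p!/k. Then xy^t z has p + (p!/k)·k = p + p! copies of 0. Now the 0-count equals the 1-count, so i ≠ j fails. So xy^t z = 0^{p+p!} 1^{p+p!} ∉ L.
This contradicts the pumping lemma, so L is not regular.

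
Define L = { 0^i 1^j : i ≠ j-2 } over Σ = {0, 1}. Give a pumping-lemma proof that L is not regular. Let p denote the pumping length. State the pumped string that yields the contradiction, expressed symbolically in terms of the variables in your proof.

Suppose for contradiction that L is regular, and let p be the pumping length.
Choose w = 0^p 1^{p+p!+2}. Since p ≠ (p+p!+2)-2 = p+p!, w ∈ L; and |w| ≥ p.
Write w = xyz as guaranteed by the lemma, with |xy| ≤ p and |y| ≥ 1.
Since the first p symbols of w are all 0's and |xy| ≤ p, y lies entirely in the leading 0-block: y = 0^k for some k with 1 ≤ k ≤ p.
Since 1 ≤ k ≤ p, k divides p!; set t = 1 + p!/k. Then xy^t z has p + (p!/k)·k = p + p! copies of 0. Now the 0-count is p+p! and (1-count)-2 = (p+p!+2)-2 = p+p!, so i ≠ j-2 fails. So xy^t z = 0^{p+p!} 1^{p+p!+2} ∉ L.
This is a contradiction; hence L is not regular.

0^{p+p!} 1^{p+p!+2}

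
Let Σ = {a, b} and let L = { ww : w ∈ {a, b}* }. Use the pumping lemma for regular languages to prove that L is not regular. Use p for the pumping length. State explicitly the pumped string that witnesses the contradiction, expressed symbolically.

Assume L is regular; let p be its pumping constant.
Take w = a^p b^p a^p b^p = uu where u = a^pb^p; then w ∈ L and |w| = 4p ≥ p.
Write w = xyz as guaranteed by the lemma, with |xy| ≤ p and |y| ≥ 1.
Since the first p symbols of w are all a's and |xy| ≤ p, y lies entirely in the leading a-block: y = a^k for some k with 1 ≤ k ≤ p.
Pump with i = 2: xy^2z = a^{p+k} b^p a^p b^p, of length 4p+k. Suppose this equals vv. The string starts with a and ends with b, so v does too; thus the boundary between the two copies of v is a b→a transition. There is exactly one such transition, at position 2p+k, so |v| = 2p+k and |vv| = 4p+2k ≠ 4p+k since k ≥ 1. So xy^2z ∉ L.
Contradiction. Therefore L is not regular.

a^{p+k} b^p a^p b^p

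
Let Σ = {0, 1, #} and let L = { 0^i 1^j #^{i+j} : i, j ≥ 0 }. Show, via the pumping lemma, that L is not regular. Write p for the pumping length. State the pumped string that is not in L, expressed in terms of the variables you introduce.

0^{p+k} 1^p #^{2p}

Suppose for contradiction that L is regular, and let p be the pumping length.
Take w = 0^p 1^p #^{2p} ∈ L (with i=j=p, i+j=2p), |w| = 4p ≥ p.
The pumping lemma gives a decomposition w = xyz where |xy| ≤ p and y is nonempty.
Since the first p symbols of w are all 0's and |xy| ≤ p, y lies entirely in the leading 0-block: y = 0^k for some k with 1 ≤ k ≤ p.
Consider xy^2z = 0^{p+k} 1^p #^{2p}. Now the 0- and 1-counts sum to 2p+k, but the #-count is 2p ≠ 2p+k. So xy^2z ∉ L.
This is a contradiction; hence L is not regular.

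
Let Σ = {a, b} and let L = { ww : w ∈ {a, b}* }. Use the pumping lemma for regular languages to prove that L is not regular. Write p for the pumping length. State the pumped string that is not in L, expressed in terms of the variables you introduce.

a^{p+k} b^p a^p b^p

Toward a contradiction, assume L is regular with pumping length p.
Take w = a^p b^p a^p b^p = uu where u = a^pb^p; then w ∈ L and |w| = 4p ≥ p.
The pumping lemma gives a decomposition w = xyz where |xy| ≤ p and y is nonempty.
The first p characters of w are a's, so xy (and hence y) consists only of a's. Write y = a^k, 1 ≤ k ≤ p.
Pump with i = 2: xy^2z = a^{p+k} b^p a^p b^p, of length 4p+k. Suppose this equals vv. The string starts with a and ends with b, so v does too; thus the boundary between the two copies of v is a b→a transition. There is exactly one such transition, at position 2p+k, so |v| = 2p+k and |vv| = 4p+2k ≠ 4p+k since k ≥ 1. So xy^2z ∉ L.
Contradiction. Therefore L is not regular.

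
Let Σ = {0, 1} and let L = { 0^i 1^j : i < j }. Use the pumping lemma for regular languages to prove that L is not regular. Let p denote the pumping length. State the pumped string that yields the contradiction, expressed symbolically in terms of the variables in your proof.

Assume L is regular. Let p be the pumping length given by the pumping lemma.
Choose w = 0^p 1^{p+1} ∈ L, with |w| = 2p+1 ≥ p.
By the pumping lemma, w = xyz with |xy| ≤ p and |y| > 0.
The first p characters of w are 0's, so xy (and hence y) consists only of 0's. Write y = 0^k, 1 ≤ k ≤ p.
Consider xy^2z = 0^{p+k} 1^{p+1}. Since k ≥ 1, the 0-count p+k is at least p+1, so i < j fails; thus xy^2z ∉ L.
This contradicts the pumping lemma, so L is not regular.

0^{p+k} 1^{p+1}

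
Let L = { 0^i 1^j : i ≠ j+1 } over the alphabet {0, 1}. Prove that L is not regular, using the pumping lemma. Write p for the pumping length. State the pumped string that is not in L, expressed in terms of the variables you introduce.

Toward a contradiction, assume L is regular with pumping length p.
Choose w = 0^p 1^{p+p!-1}. Since p ≠ (p+p!-1)+1 = p+p!, w ∈ L; and |w| ≥ p.
The pumping lemma gives a decomposition w = xyz where |xy| ≤ p and |y| > 0.
Because |xy| ≤ p and w begins with p copies of 0, we have y = 0^k with 1 ≤ k ≤ p.
Since 1 ≤ k ≤ p, k divides p!; set t = 1 + p!/k. Then xy^t z has p + (p!/k)·k = p + p! copies of 0. Now the 0-count is p+p! and (1-count)+1 = (p+p!-1)+1 = p+p!, so i ≠ j+1 fails. So xy^t z = 0^{p+p!} 1^{p+p!-1} ∉ L.
Contradiction. Therefore L is not regular.

0^{p+p!} 1^{p+p!-1}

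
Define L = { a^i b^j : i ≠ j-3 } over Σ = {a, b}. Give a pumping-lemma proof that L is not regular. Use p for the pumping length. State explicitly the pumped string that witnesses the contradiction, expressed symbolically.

Suppose for contradiction that L is regular, and let p be the pumping length.
Choose w = a^p b^{p+p!+3}. Since p ≠ (p+p!+3)-3 = p+p!, w ∈ L; and |w| ≥ p.
By the pumping lemma, w = xyz with |xy| ≤ p and |y| ≥ 1.
Since the first p symbols of w are all a's and |xy| ≤ p, y lies entirely in the leading a-block: y = a^k for some k with 1 ≤ k ≤ p.
Since 1 ≤ k ≤ p, k divides p!; set t = 1 + p!/k. Then xy^t z has p + (p!/k)·k = p + p! copies of a. Now the a-count is p+p! and (b-count)-3 = (p+p!+3)-3 = p+p!, so i ≠ j-3 fails. So xy^t z = a^{p+p!} b^{p+p!+3} ∉ L.
Contradiction. Therefore L is not regular.

a^{p+p!} b^{p+p!+3}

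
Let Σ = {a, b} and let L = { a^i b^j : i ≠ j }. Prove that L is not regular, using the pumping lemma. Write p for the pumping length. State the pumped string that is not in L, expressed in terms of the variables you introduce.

Suppose for contradiction that L is regular, and let p be the pumping length.
Choose w = a^p b^{p+p!}. Since p ≠ p+p!, w ∈ L; and |w| ≥ p.
Write w = xyz as guaranteed by the lemma, with |xy| ≤ p and |y| > 0.
The first p characters of w are a's, so xy (and hence y) consists only of a's. Write y = a^k, 1 ≤ k ≤ p.
Since 1 ≤ k ≤ p, k divides p!; set t = 1 + p!/k. Then xy^t z has p + (p!/k)·k = p + p! copies of a. Now the a-count equals the b-count, so i ≠ j fails. So xy^t z = a^{p+p!} b^{p+p!} ∉ L.
This contradicts the pumping lemma, so L is not regular.

a^{p+p!} b^{p+p!}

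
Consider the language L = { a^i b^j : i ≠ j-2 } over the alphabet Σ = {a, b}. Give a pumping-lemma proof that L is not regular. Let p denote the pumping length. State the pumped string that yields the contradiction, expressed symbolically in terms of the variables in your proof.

a^{p+p!} b^{p+p!+2}

Assume L is regular; let p be its pumping constant.
Choose w = a^p b^{p+p!+2}. Since p ≠ (p+p!+2)-2 = p+p!, w ∈ L; and |w| ≥ p.
By the pumping lemma, w = xyz with |xy| ≤ p and y is nonempty.
Because |xy| ≤ p and w begins with p copies of a, we have y = a^k with 1 ≤ k ≤ p.
Since 1 ≤ k ≤ p, k divides p!; set t = 1 + p!/k. Then xy^t z has p + (p!/k)·k = p + p! copies of a. Now the a-count is p+p! and (b-count)-2 = (p+p!+2)-2 = p+p!, so i ≠ j-2 fails. So xy^t z = a^{p+p!} b^{p+p!+2} ∉ L.
This is a contradiction; hence L is not regular.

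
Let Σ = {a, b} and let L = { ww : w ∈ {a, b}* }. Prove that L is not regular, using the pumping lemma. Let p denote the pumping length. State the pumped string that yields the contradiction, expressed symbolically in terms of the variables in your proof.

Assume L is regular; let p be its pumping constant.
Take w = a^p b^p a^p b^p = uu where u = a^pb^p; then w ∈ L and |w| = 4p ≥ p.
By the pumping lemma, w = xyz with |xy| ≤ p and |y| > 0.
Because |xy| ≤ p and w begins with p copies of a, we have y = a^k with 1 ≤ k ≤ p.
Pump with i = 2: xy^2z = a^{p+k} b^p a^p b^p, of length 4p+k. Suppose this equals vv. The string starts with a and ends with b, so v does too; thus the boundary between the two copies of v is a b→a transition. There is exactly one such transition, at position 2p+k, so |v| = 2p+k and |vv| = 4p+2k ≠ 4p+k since k ≥ 1. So xy^2z ∉ L.
This is a contradiction; hence L is not regular.

a^{p+k} b^p a^p b^p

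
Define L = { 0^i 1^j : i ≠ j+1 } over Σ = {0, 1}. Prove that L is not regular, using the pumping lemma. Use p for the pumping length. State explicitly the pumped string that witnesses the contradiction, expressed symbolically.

Assume L is regular; let p be its pumping constant.
Choose w = 0^p 1^{p+p!-1}. Since p ≠ (p+p!-1)+1 = p+p!, w ∈ L; and |w| ≥ p.
The pumping lemma gives a decomposition w = xyz where |xy| ≤ p and |y| > 0.
Since the first p symbols of w are all 0's and |xy| ≤ p, y lies entirely in the leading 0-block: y = 0^k for some k with 1 ≤ k ≤ p.
Since 1 ≤ k ≤ p, k divides p!; set t = 1 + p!/k. Then xy^t z has p + (p!/k)·k = p + p! copies of 0. Now the 0-count is p+p! and (1-count)+1 = (p+p!-1)+1 = p+p!, so i ≠ j+1 fails. So xy^t z = 0^{p+p!} 1^{p+p!-1} ∉ L.
This contradicts the pumping lemma, so L is not regular.

0^{p+p!} 1^{p+p!-1}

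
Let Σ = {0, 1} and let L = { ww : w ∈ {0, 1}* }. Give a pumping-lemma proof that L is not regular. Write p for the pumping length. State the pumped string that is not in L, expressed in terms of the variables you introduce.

Suppose for contradiction that L is regular, and let p be the pumping length.
Take w = 0^p 1^p 0^p 1^p = uu where u = 0^p1^p; then w ∈ L and |w| = 4p ≥ p.
By the pumping lemma, w = xyz with |xy| ≤ p and |y| ≥ 1.
The first p characters of w are 0's, so xy (and hence y) consists only of 0's. Write y = 0^k, 1 ≤ k ≤ p.
Pump with i = 2: xy^2z = 0^{p+k} 1^p 0^p 1^p, of length 4p+k. Suppose this equals vv. The string starts with 0 and ends with 1, so v does too; thus the boundary between the two copies of v is a 1→0 transition. There is exactly one such transition, at position 2p+k, so |v| = 2p+k and |vv| = 4p+2k ≠ 4p+k since k ≥ 1. So xy^2z ∉ L.
Contradiction. Therefore L is not regular.

0^{p+k} 1^p 0^p 1^p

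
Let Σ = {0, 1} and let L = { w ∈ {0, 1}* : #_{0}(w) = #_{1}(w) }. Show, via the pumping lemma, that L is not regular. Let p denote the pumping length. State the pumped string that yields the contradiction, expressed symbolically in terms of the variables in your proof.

Suppose for contradiction that L is regular, and let p be the pumping length.
Choose w = 0^p 1^p ∈ L with |w| = 2p ≥ p.
Write w = xyz as guaranteed by the lemma, with |xy| ≤ p and y is nonempty.
The first p characters of w are 0's, so xy (and hence y) consists only of 0's. Write y = 0^k, 1 ≤ k ≤ p.
Pump with i = 2: xy^2z = 0^{p+k} 1^p has p+k occurrences of 0 but only p of 1. Since k ≥ 1 the counts differ, so xy^2z ∉ L.
This contradicts the pumping lemma, so L is not regular.

0^{p+k} 1^p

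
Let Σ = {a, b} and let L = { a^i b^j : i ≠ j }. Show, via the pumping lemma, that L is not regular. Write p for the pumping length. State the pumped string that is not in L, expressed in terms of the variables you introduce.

a^{p+p!} b^{p+p!}

Toward a contradiction, assume L is regular with pumping length p.
Choose w = a^p b^{p+p!}. Since p ≠ p+p!, w ∈ L; and |w| ≥ p.
The pumping lemma gives a decomposition w = xyz where |xy| ≤ p and |y| > 0.
The first p characters of w are a's, so xy (and hence y) consists only of a's. Write y = a^k, 1 ≤ k ≤ p.
Since 1 ≤ k ≤ p, k divides p!; set t = 1 + p!/k. Then xy^t z has p + (p!/k)·k = p + p! copies of a. Now the a-count equals the b-count, so i ≠ j fails. So xy^t z = a^{p+p!} b^{p+p!} ∉ L.
Contradiction. Therefore L is not regular.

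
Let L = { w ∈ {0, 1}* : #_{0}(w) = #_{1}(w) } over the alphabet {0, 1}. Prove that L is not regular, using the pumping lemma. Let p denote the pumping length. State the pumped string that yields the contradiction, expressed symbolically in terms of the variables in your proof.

0^{p+k} 1^p

Assume L is regular; let p be its pumping constant.
Choose w = 0^p 1^p ∈ L with |w| = 2p ≥ p.
By the pumping lemma, w = xyz with |xy| ≤ p and |y| ≥ 1.
Because |xy| ≤ p and w begins with p copies of 0, we have y = 0^k with 1 ≤ k ≤ p.
Pump with i = 2: xy^2z = 0^{p+k} 1^p has p+k occurrences of 0 but only p of 1. Since k ≥ 1 the counts differ, so xy^2z ∉ L.
Contradiction. Therefore L is not regular.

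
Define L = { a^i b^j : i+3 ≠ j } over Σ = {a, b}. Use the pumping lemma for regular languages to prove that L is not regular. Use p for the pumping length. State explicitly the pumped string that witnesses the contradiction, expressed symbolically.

a^{p+p!} b^{p+p!+3}

Assume L is regular; let p be its pumping constant.
Choose w = a^p b^{p+p!+3}. Since p ≠ (p+p!+3)-3 = p+p!, w ∈ L; and |w| ≥ p.
The pumping lemma gives a decomposition w = xyz where |xy| ≤ p and y is nonempty.
Since the first p symbols of w are all a's and |xy| ≤ p, y lies entirely in the leading a-block: y = a^k for some k with 1 ≤ k ≤ p.
Since 1 ≤ k ≤ p, k divides p!; set t = 1 + p!/k. Then xy^t z has p + (p!/k)·k = p + p! copies of a. Now the a-count is p+p! and (b-count)-3 = (p+p!+3)-3 = p+p!, so i+3 ≠ j fails. So xy^t z = a^{p+p!} b^{p+p!+3} ∉ L.
Contradiction. Therefore L is not regular.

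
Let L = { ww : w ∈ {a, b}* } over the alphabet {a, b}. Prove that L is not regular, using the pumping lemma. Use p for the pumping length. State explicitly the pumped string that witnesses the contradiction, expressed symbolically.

a^{p+k} b^p a^p b^p

Assume L is regular. Let p be the pumping length given by the pumping lemma.
Take w = a^p b^p a^p b^p = uu where u = a^pb^p; then w ∈ L and |w| = 4p ≥ p.
The pumping lemma gives a decomposition w = xyz where |xy| ≤ p and |y| > 0.
Because |xy| ≤ p and w begins with p copies of a, we have y = a^k with 1 ≤ k ≤ p.
Pump with i = 2: xy^2z = a^{p+k} b^p a^p b^p, of length 4p+k. Suppose this equals vv. The string starts with a and ends with b, so v does too; thus the boundary between the two copies of v is a b→a transition. There is exactly one such transition, at position 2p+k, so |v| = 2p+k and |vv| = 4p+2k ≠ 4p+k since k ≥ 1. So xy^2z ∉ L.
This contradicts the pumping lemma, so L is not regular.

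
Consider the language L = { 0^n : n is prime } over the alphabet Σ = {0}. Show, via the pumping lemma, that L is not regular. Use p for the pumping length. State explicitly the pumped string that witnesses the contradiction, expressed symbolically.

0^{q(1+k)}

Toward a contradiction, assume L is regular with pumping length p.
Let q be a prime with q ≥ p+2 (infinitely many primes exist), and take w = 0^q ∈ L with |w| = q ≥ p.
The pumping lemma gives a decomposition w = xyz where |xy| ≤ p and |y| > 0.
Then y = 0^k for some k with 1 ≤ k ≤ p.
Since 1 ≤ k ≤ p, |xz| = q-k. Pump with i = q+1: |xy^{q+1}z| = (q-k)+(q+1)k = q+qk = q(1+k), which is composite (both factors ≥ 2). So xy^{q+1}z = 0^{q(1+k)} ∉ L.
This contradicts the pumping lemma, so L is not regular.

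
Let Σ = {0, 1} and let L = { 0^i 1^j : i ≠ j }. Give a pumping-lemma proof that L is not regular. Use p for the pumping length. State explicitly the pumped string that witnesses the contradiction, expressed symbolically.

0^{p+p!} 1^{p+p!}

Assume L is regular. Let p be the pumping length given by the pumping lemma.
Choose w = 0^p 1^{p+p!}. Since p ≠ p+p!, w ∈ L; and |w| ≥ p.
Write w = xyz as guaranteed by the lemma, with |xy| ≤ p and y is nonempty.
Since the first p symbols of w are all 0's and |xy| ≤ p, y lies entirely in the leading 0-block: y = 0^k for some k with 1 ≤ k ≤ p.
Since 1 ≤ k ≤ p, k divides p!; set t = 1 + p!/k. Then xy^t z has p + (p!/k)·k = p + p! copies of 0. Now the 0-count equals the 1-count, so i ≠ j fails. So xy^t z = 0^{p+p!} 1^{p+p!} ∉ L.
Contradiction. Therefore L is not regular.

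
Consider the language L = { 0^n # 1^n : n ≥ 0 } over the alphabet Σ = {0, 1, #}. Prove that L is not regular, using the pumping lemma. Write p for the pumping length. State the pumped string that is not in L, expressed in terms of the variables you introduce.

0^{p+k} # 1^p

Suppose for contradiction that L is regular, and let p be the pumping length.
Take w = 0^p # 1^p ∈ L with |w| = 2p+1 ≥ p.
Write w = xyz as guaranteed by the lemma, with |xy| ≤ p and |y| > 0.
The first p characters of w are 0's, so xy (and hence y) consists only of 0's. Write y = 0^k, 1 ≤ k ≤ p.
Pump with i = 2: xy^2z = 0^{p+k} # 1^p, which would require p+k = p. But k ≥ 1, so xy^2z ∉ L.
This is a contradiction; hence L is not regular.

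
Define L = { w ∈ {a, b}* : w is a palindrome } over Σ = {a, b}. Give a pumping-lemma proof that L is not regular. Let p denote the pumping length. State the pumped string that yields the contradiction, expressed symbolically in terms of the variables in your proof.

Toward a contradiction, assume L is regular with pumping length p.
Take w = a^p b a^p, a palindrome of length 2p+1 ≥ p.
Write w = xyz as guaranteed by the lemma, with |xy| ≤ p and |y| > 0.
Because |xy| ≤ p and w begins with p copies of a, we have y = a^k with 1 ≤ k ≤ p.
Pump with i = 2: xy^2z = a^{p+k} b a^p. Its reverse is a^p b a^{p+k}, which differs from xy^2z since k ≥ 1. So xy^2z is not a palindrome and xy^2z ∉ L.
This contradicts the pumping lemma, so L is not regular.

a^{p+k} b a^p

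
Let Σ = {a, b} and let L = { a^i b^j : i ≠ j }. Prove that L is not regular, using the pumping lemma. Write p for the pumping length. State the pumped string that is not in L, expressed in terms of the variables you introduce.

a^{p+p!} b^{p+p!}

Toward a contradiction, assume L is regular with pumping length p.
Choose w = a^p b^{p+p!}. Since p ≠ p+p!, w ∈ L; and |w| ≥ p.
The pumping lemma gives a decomposition w = xyz where |xy| ≤ p and |y| > 0.
The first p characters of w are a's, so xy (and hence y) consists only of a's. Write y = a^k, 1 ≤ k ≤ p.
Since 1 ≤ k ≤ p, k divides p!; set t = 1 + p!/k. Then xy^t z has p + (p!/k)·k = p + p! copies of a. Now the a-count equals the b-count, so i ≠ j fails. So xy^t z = a^{p+p!} b^{p+p!} ∉ L.
This contradicts the pumping lemma, so L is not regular.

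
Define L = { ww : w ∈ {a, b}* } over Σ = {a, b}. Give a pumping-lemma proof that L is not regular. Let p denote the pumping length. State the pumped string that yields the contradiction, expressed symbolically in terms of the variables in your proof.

Assume L is regular. Let p be the pumping length given by the pumping lemma.
Take w = a^p b^p a^p b^p = uu where u = a^pb^p; then w ∈ L and |w| = 4p ≥ p.
The pumping lemma gives a decomposition w = xyz where |xy| ≤ p and |y| > 0.
Since the first p symbols of w are all a's and |xy| ≤ p, y lies entirely in the leading a-block: y = a^k for some k with 1 ≤ k ≤ p.
Pump with i = 2: xy^2z = a^{p+k} b^p a^p b^p, of length 4p+k. Suppose this equals vv. The string starts with a and ends with b, so v does too; thus the boundary between the two copies of v is a b→a transition. There is exactly one such transition, at position 2p+k, so |v| = 2p+k and |vv| = 4p+2k ≠ 4p+k since k ≥ 1. So xy^2z ∉ L.
This is a contradiction; hence L is not regular.

a^{p+k} b^p a^p b^p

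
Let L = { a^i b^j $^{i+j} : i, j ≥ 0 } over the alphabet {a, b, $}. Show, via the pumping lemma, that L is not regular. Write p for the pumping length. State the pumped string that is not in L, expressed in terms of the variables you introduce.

Suppose for contradiction that L is regular, and let p be the pumping length.
Take w = a^p b^p $^{2p} ∈ L (with i=j=p, i+j=2p), |w| = 4p ≥ p.
Write w = xyz as guaranteed by the lemma, with |xy| ≤ p and |y| ≥ 1.
The first p characters of w are a's, so xy (and hence y) consists only of a's. Write y = a^k, 1 ≤ k ≤ p.
Consider xy^2z = a^{p+k} b^p $^{2p}. Now the a- and b-counts sum to 2p+k, but the $-count is 2p ≠ 2p+k. So xy^2z ∉ L.
This contradicts the pumping lemma, so L is not regular.

a^{p+k} b^p $^{2p}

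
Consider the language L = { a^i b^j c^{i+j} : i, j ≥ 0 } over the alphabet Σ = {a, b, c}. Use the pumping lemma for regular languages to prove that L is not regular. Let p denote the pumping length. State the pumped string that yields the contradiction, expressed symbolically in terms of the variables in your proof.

a^{p+k} b^p c^{2p}

Toward a contradiction, assume L is regular with pumping length p.
Take w = a^p b^p c^{2p} ∈ L (with i=j=p, i+j=2p), |w| = 4p ≥ p.
The pumping lemma gives a decomposition w = xyz where |xy| ≤ p and y is nonempty.
Because |xy| ≤ p and w begins with p copies of a, we have y = a^k with 1 ≤ k ≤ p.
Consider xy^2z = a^{p+k} b^p c^{2p}. Now the a- and b-counts sum to 2p+k, but the c-count is 2p ≠ 2p+k. So xy^2z ∉ L.
This is a contradiction; hence L is not regular.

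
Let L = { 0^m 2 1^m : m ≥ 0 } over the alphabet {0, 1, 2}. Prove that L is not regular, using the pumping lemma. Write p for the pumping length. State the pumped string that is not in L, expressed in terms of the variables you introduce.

Assume L is regular. Let p be the pumping length given by the pumping lemma.
Take w = 0^p 2 1^p ∈ L with |w| = 2p+1 ≥ p.
By the pumping lemma, w = xyz with |xy| ≤ p and |y| ≥ 1.
Because |xy| ≤ p and w begins with p copies of 0, we have y = 0^k with 1 ≤ k ≤ p.
Pump with i = 2: xy^2z = 0^{p+k} 2 1^p, which would require p+k = p. But k ≥ 1, so xy^2z ∉ L.
This contradicts the pumping lemma, so L is not regular.

0^{p+k} 2 1^p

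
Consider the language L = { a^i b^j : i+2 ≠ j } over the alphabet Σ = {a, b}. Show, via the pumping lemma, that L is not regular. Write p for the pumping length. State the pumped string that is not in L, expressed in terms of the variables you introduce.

Assume L is regular. Let p be the pumping length given by the pumping lemma.
Choose w = a^p b^{p+p!+2}. Since p ≠ (p+p!+2)-2 = p+p!, w ∈ L; and |w| ≥ p.
By the pumping lemma, w = xyz with |xy| ≤ p and |y| ≥ 1.
The first p characters of w are a's, so xy (and hence y) consists only of a's. Write y = a^k, 1 ≤ k ≤ p.
Since 1 ≤ k ≤ p, k divides p!; set t = 1 + p!/k. Then xy^t z has p + (p!/k)·k = p + p! copies of a. Now the a-count is p+p! and (b-count)-2 = (p+p!+2)-2 = p+p!, so i+2 ≠ j fails. So xy^t z = a^{p+p!} b^{p+p!+2} ∉ L.
This is a contradiction; hence L is not regular.

a^{p+p!} b^{p+p!+2}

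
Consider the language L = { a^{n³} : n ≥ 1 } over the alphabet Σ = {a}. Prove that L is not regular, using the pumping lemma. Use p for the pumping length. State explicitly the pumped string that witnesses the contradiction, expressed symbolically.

a^{p³+k}

Toward a contradiction, assume L is regular with pumping length p.
Take w = a^{p³} ∈ L with |w| = p³ ≥ p.
Write w = xyz as guaranteed by the lemma, with |xy| ≤ p and |y| ≥ 1.
Then y = a^k for some k with 1 ≤ k ≤ p.
Pump with i = 2: xy^2z = a^{p³+k}. Since 1 ≤ k ≤ p, p³ < p³+k ≤ p³+p < p³+3p²+3p+1 = (p+1)³, so p³+k is not a perfect cube. So xy^2z ∉ L.
This is a contradiction; hence L is not regular.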